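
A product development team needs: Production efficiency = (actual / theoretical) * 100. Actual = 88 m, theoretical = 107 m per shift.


Formula: Efficiency% = (Actual output / Theoretical output) * 100
Efficiency% = (88 / 107) * 100
Efficiency% = 0.82243 * 100 = 82.243% ≈ 82.2%

82.2%


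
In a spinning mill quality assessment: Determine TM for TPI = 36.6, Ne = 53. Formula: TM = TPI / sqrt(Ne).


Formula: TM = TPI / sqrt(Ne)
Step 1: sqrt(Ne) = sqrt(53) = 7.2801
Step 2: TM = 36.6 / 7.2801 = 5.03

5.03 TM


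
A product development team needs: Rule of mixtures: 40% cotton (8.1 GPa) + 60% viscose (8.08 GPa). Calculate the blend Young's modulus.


Formula: Blend property = (fraction_A * property_A) + (fraction_B * property_B)
Step 1: Contribution A = 40/100 * 8.1 GPa = 3.24 GPa
Step 2: Contribution B = 60/100 * 8.08 GPa = 4.848 GPa
Step 3: Blend Young's modulus = 3.24 + 4.848 = 8.088 GPa

8.088 GPa


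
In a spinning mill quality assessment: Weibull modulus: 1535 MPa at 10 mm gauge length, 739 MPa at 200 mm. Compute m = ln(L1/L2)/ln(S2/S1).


Formula: m = ln(L1/L2) / ln(S2/S1)
Step 1: ln(L1/L2) = ln(10/200) = -2.99573
Step 2: S2/S1 = 739/1535 = 0.48143
Step 3: ln(S2/S1) = ln(0.48143) = -0.73099
Step 4: m = -2.99573 / -0.73099 = 4.10

4.10 (Weibull m)


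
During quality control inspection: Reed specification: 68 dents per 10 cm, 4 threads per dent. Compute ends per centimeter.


Formula: EPC = (dents per 10 cm * ends per dent) / 10
Step 1: Total ends per 10 cm = 68 * 4 = 272
Step 2: EPC = 272 / 10 = 27.2 ends/cm

27.2 ends/cm


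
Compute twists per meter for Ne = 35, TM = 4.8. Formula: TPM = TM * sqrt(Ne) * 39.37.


Formula: TPM = TM * sqrt(Ne) * 39.37
Step 1: sqrt(Ne) = sqrt(35) = 5.9161
Step 2: TM * sqrt(Ne) = 4.8 * 5.9161 = 28.3973
Step 3: TPM = 28.3973 * 39.37 = 1118 twists/m

1118 twists/m


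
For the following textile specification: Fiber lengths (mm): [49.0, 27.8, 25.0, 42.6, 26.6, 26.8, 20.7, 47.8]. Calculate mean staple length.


Formula: Mean = sum of lengths / count
Sum = 49.0 + 27.8 + 25.0 + 42.6 + 26.6 + 26.8 + 20.7 + 47.8
Sum = 266.3 mm
Mean = 266.3 / 8 = 33.29 mm

33.29 mm


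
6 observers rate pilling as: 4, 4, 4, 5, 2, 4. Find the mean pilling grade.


Formula: Mean = sum / count
Sum = 4 + 4 + 4 + 5 + 2 + 4 = 23
Mean = 23 / 6 = 3.8

3.8


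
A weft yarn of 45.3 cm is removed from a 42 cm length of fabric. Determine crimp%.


Formula: Crimp% = ((L_yarn - L_fabric) / L_fabric) * 100
Step 1: Extension = 45.3 - 42 = 3.3 cm
Step 2: Crimp% = (3.3 / 42) * 100
Step 3: Crimp% = 0.078571 * 100 = 7.8571% ≈ 7.9%

7.9%


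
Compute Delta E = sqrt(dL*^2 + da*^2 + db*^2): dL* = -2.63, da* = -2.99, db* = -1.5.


Formula: Delta E = sqrt(dL*^2 + da*^2 + db*^2)
Step 1: dL*^2 = (-2.63)^2 = 6.9169
Step 2: da*^2 = (-2.99)^2 = 8.9401
Step 3: db*^2 = (-1.5)^2 = 2.25
Step 4: Sum = 6.9169 + 8.9401 + 2.25 = 18.107
Step 5: Delta E = sqrt(18.107) = 4.26

4.26 Delta E


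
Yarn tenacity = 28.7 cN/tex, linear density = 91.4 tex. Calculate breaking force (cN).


Formula: Breaking force = Tenacity * Linear density
F = 28.7 cN/tex * 91.4 tex
F = 2623.18 cN

2623.18 cN


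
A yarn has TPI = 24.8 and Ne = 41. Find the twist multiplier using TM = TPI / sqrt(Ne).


Formula: TM = TPI / sqrt(Ne)
Step 1: sqrt(Ne) = sqrt(41) = 6.4031
Step 2: TM = 24.8 / 6.4031 = 3.87

3.87 TM


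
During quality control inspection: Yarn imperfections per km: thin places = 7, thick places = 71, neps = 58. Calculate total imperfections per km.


Formula: Total = thin places + thick places + neps
Total = 7 + 71 + 58
Total = 136 imperfections/km

136 imperfections/km


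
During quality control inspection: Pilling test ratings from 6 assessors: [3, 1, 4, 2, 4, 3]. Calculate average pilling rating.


Formula: Mean = sum / count
Sum = 3 + 1 + 4 + 2 + 4 + 3 = 17
Mean = 17 / 6 = 2.8

2.8


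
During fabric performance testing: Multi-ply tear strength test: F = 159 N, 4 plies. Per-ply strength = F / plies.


Formula: Per-ply strength = Total force / Number of plies
Per-ply = 159 N / 4
Per-ply = 39.75 N

39.75 N


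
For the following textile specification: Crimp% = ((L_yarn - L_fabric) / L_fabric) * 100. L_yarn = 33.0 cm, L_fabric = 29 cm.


Formula: Crimp% = ((L_yarn - L_fabric) / L_fabric) * 100
Step 1: Extension = 33.0 - 29 = 4.0 cm
Step 2: Crimp% = (4.0 / 29) * 100
Step 3: Crimp% = 0.137931 * 100 = 13.7931% ≈ 13.8%

13.8%


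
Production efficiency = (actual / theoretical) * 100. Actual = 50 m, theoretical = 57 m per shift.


Formula: Efficiency% = (Actual output / Theoretical output) * 100
Efficiency% = (50 / 57) * 100
Efficiency% = 0.877193 * 100 = 87.7193% ≈ 87.7%

87.7%


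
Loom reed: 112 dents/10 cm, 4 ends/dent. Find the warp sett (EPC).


Formula: EPC = (dents per 10 cm * ends per dent) / 10
Step 1: Total ends per 10 cm = 112 * 4 = 448
Step 2: EPC = 448 / 10 = 44.8 ends/cm

44.8 ends/cm


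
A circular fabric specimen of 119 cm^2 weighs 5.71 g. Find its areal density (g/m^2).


Formula: GSM = mass_g / area_m2
Step 1: Convert area: 119 cm^2 = 119 / 10000 = 0.0119 m^2
Step 2: GSM = 5.71 g / 0.0119 m^2 = 479.8 g/m^2

479.8 g/m^2


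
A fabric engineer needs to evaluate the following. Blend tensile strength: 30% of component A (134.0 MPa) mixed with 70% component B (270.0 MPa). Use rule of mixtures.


Formula: Blend property = (fraction_A * property_A) + (fraction_B * property_B)
Step 1: Contribution A = 30/100 * 134.0 MPa = 40.2 MPa
Step 2: Contribution B = 70/100 * 270.0 MPa = 189.0 MPa
Step 3: Blend tensile strength = 40.2 + 189.0 = 229.2 MPa

229.2 MPa


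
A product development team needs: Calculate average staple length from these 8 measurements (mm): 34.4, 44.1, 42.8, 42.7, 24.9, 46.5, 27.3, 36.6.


Formula: Mean = sum of lengths / count
Sum = 34.4 + 44.1 + 42.8 + 42.7 + 24.9 + 46.5 + 27.3 + 36.6
Sum = 299.3 mm
Mean = 299.3 / 8 = 37.41 mm

37.41 mm


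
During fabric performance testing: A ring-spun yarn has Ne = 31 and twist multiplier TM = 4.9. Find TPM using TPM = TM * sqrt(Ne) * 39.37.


Formula: TPM = TM * sqrt(Ne) * 39.37
Step 1: sqrt(Ne) = sqrt(31) = 5.5678
Step 2: TM * sqrt(Ne) = 4.9 * 5.5678 = 27.2822
Step 3: TPM = 27.2822 * 39.37 = 1074 twists/m

1074 twists/m


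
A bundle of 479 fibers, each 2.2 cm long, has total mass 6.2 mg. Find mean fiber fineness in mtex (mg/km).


Formula: fineness (mtex) = mass (mg) / total length (km) = (mass_mg / total_length_m) * 1000
Step 1: Convert fiber length: 2.2 cm = 0.022 m
Step 2: Total fiber length = 479 * 0.022 = 10.538 m
Step 3: Linear density = 6.2 mg / 10.538 m = 0.5883 mg/m
Step 4: fineness = 0.5883 * 1000 = 588.3 mtex

588.3 mtex


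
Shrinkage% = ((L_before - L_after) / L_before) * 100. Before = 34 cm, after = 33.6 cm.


Formula: Shrinkage% = ((L_before - L_after) / L_before) * 100
Step 1: Shrinkage = 34 - 33.6 = 0.4 cm
Step 2: Shrinkage% = (0.4 / 34) * 100
Step 3: Shrinkage% = 0.011765 * 100 = 1.1765% ≈ 1.2%

1.2%


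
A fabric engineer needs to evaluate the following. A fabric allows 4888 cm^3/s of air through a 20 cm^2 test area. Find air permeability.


Formula: Air Permeability = Airflow / Test Area
AP = 4888 cm^3/s / 20 cm^2
AP = 244.4 cm^3/s/cm^2

244.4 cm^3/s/cm^2


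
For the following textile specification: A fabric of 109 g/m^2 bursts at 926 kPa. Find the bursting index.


Formula: Bursting Index = Bursting Strength / Fabric GSM
BI = 926 kPa / 109 g/m^2
BI = 8.495 kPa/(g/m^2)

8.495 kPa/(g/m^2)


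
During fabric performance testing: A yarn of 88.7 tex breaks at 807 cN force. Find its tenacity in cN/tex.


Formula: Tenacity = Breaking force / Linear density
Tenacity = 807 cN / 88.7 tex
Tenacity = 9.10 cN/tex

9.10 cN/tex


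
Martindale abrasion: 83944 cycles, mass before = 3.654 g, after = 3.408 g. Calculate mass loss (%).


Formula: Mass loss% = ((m_before - m_after) / m_before) * 100
Step 1: Mass loss = 3.654 - 3.408 = 0.246 g
Step 2: Ratio = 0.246 / 3.654 = 0.0673235
Step 3: Mass loss% = 0.0673235 * 100 = 6.73235% ≈ 6.73%

6.73%


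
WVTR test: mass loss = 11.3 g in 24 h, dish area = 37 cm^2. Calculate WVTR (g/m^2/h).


Formula: WVTR = mass_loss / (area * time)
Step 1: Convert area: 37 cm^2 = 0.0037 m^2
Step 2: WVTR = 11.3 g / (0.0037 m^2 * 24 h)
Step 3: WVTR = 11.3 / 0.0888 = 127.3 g/m^2/h

127.3 g/m^2/h


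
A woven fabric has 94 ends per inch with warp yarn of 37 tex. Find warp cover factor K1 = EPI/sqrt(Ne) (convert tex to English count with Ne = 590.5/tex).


Formula: K1 = EPI / sqrt(Ne), with Ne = 590.5 / tex_warp
Step 1: Ne = 590.5 / 37 = 15.959
Step 2: sqrt(Ne) = sqrt(15.959) = 3.9949
Step 3: K1 = 94 / 3.9949 = 23.5

23.5


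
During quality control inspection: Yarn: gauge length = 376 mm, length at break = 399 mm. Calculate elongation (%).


Formula: Elongation (%) = ((L_break - L0) / L0) * 100
Step 1: Extension = 399 - 376 = 23 mm
Step 2: Elongation = (23 / 376) * 100
Step 3: Elongation = 0.06117 * 100 = 6.117% ≈ 6.1%

6.1%


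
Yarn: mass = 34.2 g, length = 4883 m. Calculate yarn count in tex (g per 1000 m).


Formula: Tex = (mass_g / length_m) * 1000
Substituting: Tex = (34.2 / 4883) * 1000
Intermediate: 34.2 / 4883 = 0.00700389 g/m
Tex = 0.00700389 * 1000 = 7.00 tex

7.00 tex


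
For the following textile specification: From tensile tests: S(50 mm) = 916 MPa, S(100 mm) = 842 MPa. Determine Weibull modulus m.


Formula: m = ln(L1/L2) / ln(S2/S1)
Step 1: ln(L1/L2) = ln(50/100) = -0.69315
Step 2: S2/S1 = 842/916 = 0.91921
Step 3: ln(S2/S1) = ln(0.91921) = -0.08424
Step 4: m = -0.69315 / -0.08424 = 8.23

8.23 (Weibull m)


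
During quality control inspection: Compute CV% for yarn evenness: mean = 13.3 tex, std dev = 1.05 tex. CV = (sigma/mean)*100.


Formula: CV% = (standard deviation / mean) * 100
Step 1: Ratio = 1.05 / 13.3 = 0.078947
Step 2: CV% = 0.078947 * 100 = 7.8947% ≈ 7.9%

7.9%


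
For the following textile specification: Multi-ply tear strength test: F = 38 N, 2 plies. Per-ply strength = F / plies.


Formula: Per-ply strength = Total force / Number of plies
Per-ply = 38 N / 2
Per-ply = 19 N

19 N


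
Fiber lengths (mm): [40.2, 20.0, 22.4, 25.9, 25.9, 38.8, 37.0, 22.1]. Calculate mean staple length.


Formula: Mean = sum of lengths / count
Sum = 40.2 + 20.0 + 22.4 + 25.9 + 25.9 + 38.8 + 37.0 + 22.1
Sum = 232.3 mm
Mean = 232.3 / 8 = 29.04 mm

29.04 mm


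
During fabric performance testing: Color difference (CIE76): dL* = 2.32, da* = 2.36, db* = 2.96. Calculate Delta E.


Formula: Delta E = sqrt(dL*^2 + da*^2 + db*^2)
Step 1: dL*^2 = 2.32^2 = 5.3824
Step 2: da*^2 = 2.36^2 = 5.5696
Step 3: db*^2 = 2.96^2 = 8.7616
Step 4: Sum = 5.3824 + 5.5696 + 8.7616 = 19.7136
Step 5: Delta E = sqrt(19.7136) = 4.44

4.44 Delta E


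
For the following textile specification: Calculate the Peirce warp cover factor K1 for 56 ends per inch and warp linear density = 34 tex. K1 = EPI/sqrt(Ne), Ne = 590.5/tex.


Formula: K1 = EPI / sqrt(Ne), with Ne = 590.5 / tex_warp
Step 1: Ne = 590.5 / 34 = 17.368
Step 2: sqrt(Ne) = sqrt(17.368) = 4.1675
Step 3: K1 = 56 / 4.1675 = 13.4

13.4


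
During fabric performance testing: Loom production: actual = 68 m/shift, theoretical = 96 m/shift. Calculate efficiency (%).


Formula: Efficiency% = (Actual output / Theoretical output) * 100
Efficiency% = (68 / 96) * 100
Efficiency% = 0.708333 * 100 = 70.8333% ≈ 70.8%

70.8%


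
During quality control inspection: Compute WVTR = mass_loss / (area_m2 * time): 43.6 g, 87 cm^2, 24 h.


Formula: WVTR = mass_loss / (area * time)
Step 1: Convert area: 87 cm^2 = 0.0087 m^2
Step 2: WVTR = 43.6 g / (0.0087 m^2 * 24 h)
Step 3: WVTR = 43.6 / 0.2088 = 208.8 g/m^2/h

208.8 g/m^2/h


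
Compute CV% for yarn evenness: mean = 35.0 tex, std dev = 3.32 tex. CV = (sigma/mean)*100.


Formula: CV% = (standard deviation / mean) * 100
Step 1: Ratio = 3.32 / 35.0 = 0.094857
Step 2: CV% = 0.094857 * 100 = 9.4857% ≈ 9.5%

9.5%


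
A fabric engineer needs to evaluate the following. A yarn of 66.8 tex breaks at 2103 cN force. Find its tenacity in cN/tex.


Formula: Tenacity = Breaking force / Linear density
Tenacity = 2103 cN / 66.8 tex
Tenacity = 31.48 cN/tex

31.48 cN/tex


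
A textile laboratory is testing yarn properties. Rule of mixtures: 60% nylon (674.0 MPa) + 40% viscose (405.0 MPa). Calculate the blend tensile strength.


Formula: Blend property = (fraction_A * property_A) + (fraction_B * property_B)
Step 1: Contribution A = 60/100 * 674.0 MPa = 404.4 MPa
Step 2: Contribution B = 40/100 * 405.0 MPa = 162.0 MPa
Step 3: Blend tensile strength = 404.4 + 162.0 = 566.4 MPa

566.4 MPa


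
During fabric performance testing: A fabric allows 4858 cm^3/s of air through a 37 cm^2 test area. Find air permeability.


Formula: Air Permeability = Airflow / Test Area
AP = 4858 cm^3/s / 37 cm^2
AP = 131.3 cm^3/s/cm^2

131.3 cm^3/s/cm^2


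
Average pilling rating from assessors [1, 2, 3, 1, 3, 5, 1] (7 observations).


Formula: Mean = sum / count
Sum = 1 + 2 + 3 + 1 + 3 + 5 + 1 = 16
Mean = 16 / 7 = 2.3

2.3


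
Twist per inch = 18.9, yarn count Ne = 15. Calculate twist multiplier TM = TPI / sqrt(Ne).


Formula: TM = TPI / sqrt(Ne)
Step 1: sqrt(Ne) = sqrt(15) = 3.873
Step 2: TM = 18.9 / 3.873 = 4.88

4.88 TM


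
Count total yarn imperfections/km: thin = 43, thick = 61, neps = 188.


Formula: Total = thin places + thick places + neps
Total = 43 + 61 + 188
Total = 292 imperfections/km

292 imperfections/km


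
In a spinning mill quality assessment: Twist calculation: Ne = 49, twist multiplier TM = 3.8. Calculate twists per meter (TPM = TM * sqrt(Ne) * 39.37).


Formula: TPM = TM * sqrt(Ne) * 39.37
Step 1: sqrt(Ne) = sqrt(49) = 7
Step 2: TM * sqrt(Ne) = 3.8 * 7 = 26.6
Step 3: TPM = 26.6 * 39.37 = 1047 twists/m

1047 twists/m


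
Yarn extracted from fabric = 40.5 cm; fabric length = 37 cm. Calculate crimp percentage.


Formula: Crimp% = ((L_yarn - L_fabric) / L_fabric) * 100
Step 1: Extension = 40.5 - 37 = 3.5 cm
Step 2: Crimp% = (3.5 / 37) * 100
Step 3: Crimp% = 0.094595 * 100 = 9.4595% ≈ 9.5%

9.5%


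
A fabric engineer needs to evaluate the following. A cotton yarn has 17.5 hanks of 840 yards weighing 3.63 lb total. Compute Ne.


Formula: Ne = hanks / mass_lb
Substituting: Ne = 17.5 / 3.63
Ne = 4.8

4.8 Ne


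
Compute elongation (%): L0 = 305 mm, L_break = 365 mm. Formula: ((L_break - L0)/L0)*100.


Formula: Elongation (%) = ((L_break - L0) / L0) * 100
Step 1: Extension = 365 - 305 = 60 mm
Step 2: Elongation = (60 / 305) * 100
Step 3: Elongation = 0.196721 * 100 = 19.6721% ≈ 19.7%

19.7%


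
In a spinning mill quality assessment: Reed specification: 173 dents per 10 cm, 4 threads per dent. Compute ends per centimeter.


Formula: EPC = (dents per 10 cm * ends per dent) / 10
Step 1: Total ends per 10 cm = 173 * 4 = 692
Step 2: EPC = 692 / 10 = 69.2 ends/cm

69.2 ends/cm


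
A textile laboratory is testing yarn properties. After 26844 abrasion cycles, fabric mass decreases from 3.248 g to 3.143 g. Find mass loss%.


Formula: Mass loss% = ((m_before - m_after) / m_before) * 100
Step 1: Mass loss = 3.248 - 3.143 = 0.105 g
Step 2: Ratio = 0.105 / 3.248 = 0.0323276
Step 3: Mass loss% = 0.0323276 * 100 = 3.23276% ≈ 3.23%

3.23%


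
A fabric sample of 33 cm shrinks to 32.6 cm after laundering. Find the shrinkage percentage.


Formula: Shrinkage% = ((L_before - L_after) / L_before) * 100
Step 1: Shrinkage = 33 - 32.6 = 0.4 cm
Step 2: Shrinkage% = (0.4 / 33) * 100
Step 3: Shrinkage% = 0.012121 * 100 = 1.2121% ≈ 1.2%

1.2%


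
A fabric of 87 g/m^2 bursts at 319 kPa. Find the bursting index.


Formula: Bursting Index = Bursting Strength / Fabric GSM
BI = 319 kPa / 87 g/m^2
BI = 3.667 kPa/(g/m^2)

3.667 kPa/(g/m^2)


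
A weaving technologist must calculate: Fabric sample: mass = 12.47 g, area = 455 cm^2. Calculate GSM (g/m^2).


Formula: GSM = mass_g / area_m2
Step 1: Convert area: 455 cm^2 = 455 / 10000 = 0.0455 m^2
Step 2: GSM = 12.47 g / 0.0455 m^2 = 274.1 g/m^2

274.1 g/m^2


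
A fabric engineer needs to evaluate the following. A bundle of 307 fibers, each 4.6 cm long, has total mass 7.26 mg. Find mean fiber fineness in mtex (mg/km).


Formula: fineness (mtex) = mass (mg) / total length (km) = (mass_mg / total_length_m) * 1000
Step 1: Convert fiber length: 4.6 cm = 0.046 m
Step 2: Total fiber length = 307 * 0.046 = 14.122 m
Step 3: Linear density = 7.26 mg / 14.122 m = 0.5141 mg/m
Step 4: fineness = 0.5141 * 1000 = 514.1 mtex

514.1 mtex


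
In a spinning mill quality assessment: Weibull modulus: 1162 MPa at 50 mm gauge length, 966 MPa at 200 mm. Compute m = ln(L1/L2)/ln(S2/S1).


Formula: m = ln(L1/L2) / ln(S2/S1)
Step 1: ln(L1/L2) = ln(50/200) = -1.38629
Step 2: S2/S1 = 966/1162 = 0.83133
Step 3: ln(S2/S1) = ln(0.83133) = -0.18473
Step 4: m = -1.38629 / -0.18473 = 7.50

7.50 (Weibull m)


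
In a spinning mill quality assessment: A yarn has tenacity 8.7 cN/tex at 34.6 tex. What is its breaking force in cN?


Formula: Breaking force = Tenacity * Linear density
F = 8.7 cN/tex * 34.6 tex
F = 301.02 cN

301.02 cN


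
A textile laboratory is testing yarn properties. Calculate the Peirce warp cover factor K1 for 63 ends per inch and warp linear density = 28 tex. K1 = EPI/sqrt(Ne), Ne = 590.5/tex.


Formula: K1 = EPI / sqrt(Ne), with Ne = 590.5 / tex_warp
Step 1: Ne = 590.5 / 28 = 21.089
Step 2: sqrt(Ne) = sqrt(21.089) = 4.5923
Step 3: K1 = 63 / 4.5923 = 13.7

13.7


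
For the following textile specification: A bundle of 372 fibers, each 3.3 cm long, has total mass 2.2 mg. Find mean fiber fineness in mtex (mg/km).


Formula: fineness (mtex) = mass (mg) / total length (km) = (mass_mg / total_length_m) * 1000
Step 1: Convert fiber length: 3.3 cm = 0.033 m
Step 2: Total fiber length = 372 * 0.033 = 12.276 m
Step 3: Linear density = 2.2 mg / 12.276 m = 0.1792 mg/m
Step 4: fineness = 0.1792 * 1000 = 179.2 mtex

179.2 mtex


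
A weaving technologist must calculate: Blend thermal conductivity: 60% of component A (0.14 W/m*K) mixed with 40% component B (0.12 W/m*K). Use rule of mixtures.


Formula: Blend property = (fraction_A * property_A) + (fraction_B * property_B)
Step 1: Contribution A = 60/100 * 0.14 W/m*K = 0.084 W/m*K
Step 2: Contribution B = 40/100 * 0.12 W/m*K = 0.048 W/m*K
Step 3: Blend thermal conductivity = 0.084 + 0.048 = 0.132 W/m*K

0.132 W/m*K


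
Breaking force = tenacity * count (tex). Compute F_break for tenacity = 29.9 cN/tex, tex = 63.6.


Formula: Breaking force = Tenacity * Linear density
F = 29.9 cN/tex * 63.6 tex
F = 1901.64 cN

1901.64 cN


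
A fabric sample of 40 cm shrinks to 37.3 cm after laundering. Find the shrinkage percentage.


Formula: Shrinkage% = ((L_before - L_after) / L_before) * 100
Step 1: Shrinkage = 40 - 37.3 = 2.7 cm
Step 2: Shrinkage% = (2.7 / 40) * 100
Step 3: Shrinkage% = 0.0675 * 100 = 6.75% ≈ 6.8%

6.8%


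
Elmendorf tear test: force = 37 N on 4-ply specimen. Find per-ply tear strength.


Formula: Per-ply strength = Total force / Number of plies
Per-ply = 37 N / 4
Per-ply = 9.25 N

9.25 N


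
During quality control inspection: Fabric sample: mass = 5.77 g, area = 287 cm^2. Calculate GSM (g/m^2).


Formula: GSM = mass_g / area_m2
Step 1: Convert area: 287 cm^2 = 287 / 10000 = 0.0287 m^2
Step 2: GSM = 5.77 g / 0.0287 m^2 = 201.0 g/m^2

201.0 g/m^2


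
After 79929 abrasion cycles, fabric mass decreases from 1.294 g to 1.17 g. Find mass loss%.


Formula: Mass loss% = ((m_before - m_after) / m_before) * 100
Step 1: Mass loss = 1.294 - 1.17 = 0.124 g
Step 2: Ratio = 0.124 / 1.294 = 0.0958269
Step 3: Mass loss% = 0.0958269 * 100 = 9.58269% ≈ 9.58%

9.58%


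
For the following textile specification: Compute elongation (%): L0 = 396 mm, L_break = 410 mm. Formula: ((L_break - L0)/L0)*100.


Formula: Elongation (%) = ((L_break - L0) / L0) * 100
Step 1: Extension = 410 - 396 = 14 mm
Step 2: Elongation = (14 / 396) * 100
Step 3: Elongation = 0.035354 * 100 = 3.5354% ≈ 3.5%

3.5%


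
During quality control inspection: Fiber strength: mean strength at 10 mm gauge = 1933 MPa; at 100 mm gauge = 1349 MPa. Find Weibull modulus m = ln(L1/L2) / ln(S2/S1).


Formula: m = ln(L1/L2) / ln(S2/S1)
Step 1: ln(L1/L2) = ln(10/100) = -2.30259
Step 2: S2/S1 = 1349/1933 = 0.69788
Step 3: ln(S2/S1) = ln(0.69788) = -0.35971
Step 4: m = -2.30259 / -0.35971 = 6.40

6.40 (Weibull m)


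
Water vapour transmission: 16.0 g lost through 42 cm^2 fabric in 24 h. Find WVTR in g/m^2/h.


Formula: WVTR = mass_loss / (area * time)
Step 1: Convert area: 42 cm^2 = 0.0042 m^2
Step 2: WVTR = 16.0 g / (0.0042 m^2 * 24 h)
Step 3: WVTR = 16.0 / 0.1008 = 158.7 g/m^2/h

158.7 g/m^2/h


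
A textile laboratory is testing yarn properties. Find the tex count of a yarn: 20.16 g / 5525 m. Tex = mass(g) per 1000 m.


Formula: Tex = (mass_g / length_m) * 1000
Substituting: Tex = (20.16 / 5525) * 1000
Intermediate: 20.16 / 5525 = 0.00364887 g/m
Tex = 0.00364887 * 1000 = 3.65 tex

3.65 tex


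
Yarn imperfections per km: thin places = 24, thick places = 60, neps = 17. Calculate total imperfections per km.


Formula: Total = thin places + thick places + neps
Total = 24 + 60 + 17
Total = 101 imperfections/km

101 imperfections/km


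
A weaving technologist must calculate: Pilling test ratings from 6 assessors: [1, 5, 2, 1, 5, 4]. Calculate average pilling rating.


Formula: Mean = sum / count
Sum = 1 + 5 + 2 + 1 + 5 + 4 = 18
Mean = 18 / 6 = 3.0

3.0


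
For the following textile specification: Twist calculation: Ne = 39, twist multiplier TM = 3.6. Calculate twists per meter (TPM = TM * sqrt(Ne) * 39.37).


Formula: TPM = TM * sqrt(Ne) * 39.37
Step 1: sqrt(Ne) = sqrt(39) = 6.245
Step 2: TM * sqrt(Ne) = 3.6 * 6.245 = 22.482
Step 3: TPM = 22.482 * 39.37 = 885 twists/m

885 twists/m


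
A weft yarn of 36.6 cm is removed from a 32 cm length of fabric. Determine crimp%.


Formula: Crimp% = ((L_yarn - L_fabric) / L_fabric) * 100
Step 1: Extension = 36.6 - 32 = 4.6 cm
Step 2: Crimp% = (4.6 / 32) * 100
Step 3: Crimp% = 0.14375 * 100 = 14.375% ≈ 14.4%

14.4%


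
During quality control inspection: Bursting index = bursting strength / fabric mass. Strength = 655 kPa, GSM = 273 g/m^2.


Formula: Bursting Index = Bursting Strength / Fabric GSM
BI = 655 kPa / 273 g/m^2
BI = 2.399 kPa/(g/m^2)

2.399 kPa/(g/m^2)


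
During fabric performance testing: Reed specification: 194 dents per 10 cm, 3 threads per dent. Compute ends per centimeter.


Formula: EPC = (dents per 10 cm * ends per dent) / 10
Step 1: Total ends per 10 cm = 194 * 3 = 582
Step 2: EPC = 582 / 10 = 58.2 ends/cm

58.2 ends/cm


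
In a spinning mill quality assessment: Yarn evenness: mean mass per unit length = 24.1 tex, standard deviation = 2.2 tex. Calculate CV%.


Formula: CV% = (standard deviation / mean) * 100
Step 1: Ratio = 2.2 / 24.1 = 0.091286
Step 2: CV% = 0.091286 * 100 = 9.1286% ≈ 9.1%

9.1%


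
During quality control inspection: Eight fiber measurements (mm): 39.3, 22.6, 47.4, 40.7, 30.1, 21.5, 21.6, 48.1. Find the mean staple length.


Formula: Mean = sum of lengths / count
Sum = 39.3 + 22.6 + 47.4 + 40.7 + 30.1 + 21.5 + 21.6 + 48.1
Sum = 271.3 mm
Mean = 271.3 / 8 = 33.91 mm

33.91 mm


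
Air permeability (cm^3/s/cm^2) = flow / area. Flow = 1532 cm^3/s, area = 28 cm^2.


Formula: Air Permeability = Airflow / Test Area
AP = 1532 cm^3/s / 28 cm^2
AP = 54.7 cm^3/s/cm^2

54.7 cm^3/s/cm^2


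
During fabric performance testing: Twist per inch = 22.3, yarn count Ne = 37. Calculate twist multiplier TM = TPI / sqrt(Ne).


Formula: TM = TPI / sqrt(Ne)
Step 1: sqrt(Ne) = sqrt(37) = 6.0828
Step 2: TM = 22.3 / 6.0828 = 3.67

3.67 TM


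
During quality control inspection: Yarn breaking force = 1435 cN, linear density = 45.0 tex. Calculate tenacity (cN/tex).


Formula: Tenacity = Breaking force / Linear density
Tenacity = 1435 cN / 45.0 tex
Tenacity = 31.89 cN/tex

31.89 cN/tex


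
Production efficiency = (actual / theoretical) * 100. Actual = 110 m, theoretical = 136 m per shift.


Formula: Efficiency% = (Actual output / Theoretical output) * 100
Efficiency% = (110 / 136) * 100
Efficiency% = 0.808824 * 100 = 80.8824% ≈ 80.9%

80.9%


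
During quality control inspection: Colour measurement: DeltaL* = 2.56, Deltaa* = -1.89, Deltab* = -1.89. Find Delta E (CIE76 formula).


Formula: Delta E = sqrt(dL*^2 + da*^2 + db*^2)
Step 1: dL*^2 = 2.56^2 = 6.5536
Step 2: da*^2 = (-1.89)^2 = 3.5721
Step 3: db*^2 = (-1.89)^2 = 3.5721
Step 4: Sum = 6.5536 + 3.5721 + 3.5721 = 13.6978
Step 5: Delta E = sqrt(13.6978) = 3.7

3.7 Delta E


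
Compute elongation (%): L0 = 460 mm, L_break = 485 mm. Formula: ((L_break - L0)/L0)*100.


Formula: Elongation (%) = ((L_break - L0) / L0) * 100
Step 1: Extension = 485 - 460 = 25 mm
Step 2: Elongation = (25 / 460) * 100
Step 3: Elongation = 0.054348 * 100 = 5.4348% ≈ 5.4%

5.4%


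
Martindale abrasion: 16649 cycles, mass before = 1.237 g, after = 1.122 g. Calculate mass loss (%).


Formula: Mass loss% = ((m_before - m_after) / m_before) * 100
Step 1: Mass loss = 1.237 - 1.122 = 0.115 g
Step 2: Ratio = 0.115 / 1.237 = 0.0929669
Step 3: Mass loss% = 0.0929669 * 100 = 9.29669% ≈ 9.30%

9.30%


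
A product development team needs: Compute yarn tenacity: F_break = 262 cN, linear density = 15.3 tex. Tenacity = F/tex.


Formula: Tenacity = Breaking force / Linear density
Tenacity = 262 cN / 15.3 tex
Tenacity = 17.12 cN/tex

17.12 cN/tex


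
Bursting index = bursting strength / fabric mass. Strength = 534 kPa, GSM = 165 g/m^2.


Formula: Bursting Index = Bursting Strength / Fabric GSM
BI = 534 kPa / 165 g/m^2
BI = 3.236 kPa/(g/m^2)

3.236 kPa/(g/m^2)


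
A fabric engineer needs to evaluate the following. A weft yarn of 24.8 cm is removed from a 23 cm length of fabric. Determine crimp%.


Formula: Crimp% = ((L_yarn - L_fabric) / L_fabric) * 100
Step 1: Extension = 24.8 - 23 = 1.8 cm
Step 2: Crimp% = (1.8 / 23) * 100
Step 3: Crimp% = 0.078261 * 100 = 7.8261% ≈ 7.8%

7.8%


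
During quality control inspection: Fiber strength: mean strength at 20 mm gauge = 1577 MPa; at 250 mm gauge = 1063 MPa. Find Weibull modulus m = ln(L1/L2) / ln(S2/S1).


Formula: m = ln(L1/L2) / ln(S2/S1)
Step 1: ln(L1/L2) = ln(20/250) = -2.52573
Step 2: S2/S1 = 1063/1577 = 0.67406
Step 3: ln(S2/S1) = ln(0.67406) = -0.39444
Step 4: m = -2.52573 / -0.39444 = 6.40

6.40 (Weibull m)


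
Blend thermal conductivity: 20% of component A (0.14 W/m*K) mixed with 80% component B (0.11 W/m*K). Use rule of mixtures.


Formula: Blend property = (fraction_A * property_A) + (fraction_B * property_B)
Step 1: Contribution A = 20/100 * 0.14 W/m*K = 0.028 W/m*K
Step 2: Contribution B = 80/100 * 0.11 W/m*K = 0.088 W/m*K
Step 3: Blend thermal conductivity = 0.028 + 0.088 = 0.116 W/m*K

0.116 W/m*K


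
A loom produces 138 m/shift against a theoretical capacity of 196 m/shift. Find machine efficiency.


Formula: Efficiency% = (Actual output / Theoretical output) * 100
Efficiency% = (138 / 196) * 100
Efficiency% = 0.704082 * 100 = 70.4082% ≈ 70.4%

70.4%


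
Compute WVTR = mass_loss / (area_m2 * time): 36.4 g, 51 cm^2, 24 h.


Formula: WVTR = mass_loss / (area * time)
Step 1: Convert area: 51 cm^2 = 0.0051 m^2
Step 2: WVTR = 36.4 g / (0.0051 m^2 * 24 h)
Step 3: WVTR = 36.4 / 0.1224 = 297.4 g/m^2/h

297.4 g/m^2/h


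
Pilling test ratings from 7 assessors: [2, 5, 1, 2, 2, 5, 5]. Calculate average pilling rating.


Formula: Mean = sum / count
Sum = 2 + 5 + 1 + 2 + 2 + 5 + 5 = 22
Mean = 22 / 7 = 3.1

3.1


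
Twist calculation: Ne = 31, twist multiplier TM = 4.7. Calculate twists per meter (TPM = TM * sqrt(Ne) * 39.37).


Formula: TPM = TM * sqrt(Ne) * 39.37
Step 1: sqrt(Ne) = sqrt(31) = 5.5678
Step 2: TM * sqrt(Ne) = 4.7 * 5.5678 = 26.1687
Step 3: TPM = 26.1687 * 39.37 = 1030 twists/m

1030 twists/m


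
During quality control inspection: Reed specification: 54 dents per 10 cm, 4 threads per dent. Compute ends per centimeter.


Formula: EPC = (dents per 10 cm * ends per dent) / 10
Step 1: Total ends per 10 cm = 54 * 4 = 216
Step 2: EPC = 216 / 10 = 21.6 ends/cm

21.6 ends/cm


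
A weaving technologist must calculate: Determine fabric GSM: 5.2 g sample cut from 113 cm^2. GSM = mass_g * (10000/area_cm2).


Formula: GSM = mass_g / area_m2
Step 1: Convert area: 113 cm^2 = 113 / 10000 = 0.0113 m^2
Step 2: GSM = 5.2 g / 0.0113 m^2 = 460.2 g/m^2

460.2 g/m^2


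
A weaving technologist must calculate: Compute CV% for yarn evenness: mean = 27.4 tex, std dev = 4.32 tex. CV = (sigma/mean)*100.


Formula: CV% = (standard deviation / mean) * 100
Step 1: Ratio = 4.32 / 27.4 = 0.157664
Step 2: CV% = 0.157664 * 100 = 15.7664% ≈ 15.8%

15.8%


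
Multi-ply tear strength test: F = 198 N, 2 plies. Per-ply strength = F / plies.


Formula: Per-ply strength = Total force / Number of plies
Per-ply = 198 N / 2
Per-ply = 99 N

99 N


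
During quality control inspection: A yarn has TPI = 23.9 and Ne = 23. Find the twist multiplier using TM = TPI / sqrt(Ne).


Formula: TM = TPI / sqrt(Ne)
Step 1: sqrt(Ne) = sqrt(23) = 4.7958
Step 2: TM = 23.9 / 4.7958 = 4.98

4.98 TM


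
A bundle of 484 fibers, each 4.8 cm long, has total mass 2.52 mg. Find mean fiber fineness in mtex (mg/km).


Formula: fineness (mtex) = mass (mg) / total length (km) = (mass_mg / total_length_m) * 1000
Step 1: Convert fiber length: 4.8 cm = 0.048 m
Step 2: Total fiber length = 484 * 0.048 = 23.232 m
Step 3: Linear density = 2.52 mg / 23.232 m = 0.1085 mg/m
Step 4: fineness = 0.1085 * 1000 = 108.5 mtex

108.5 mtex


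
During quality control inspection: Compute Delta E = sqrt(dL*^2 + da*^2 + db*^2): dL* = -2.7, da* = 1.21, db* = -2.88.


Formula: Delta E = sqrt(dL*^2 + da*^2 + db*^2)
Step 1: dL*^2 = (-2.7)^2 = 7.29
Step 2: da*^2 = 1.21^2 = 1.4641
Step 3: db*^2 = (-2.88)^2 = 8.2944
Step 4: Sum = 7.29 + 1.4641 + 8.2944 = 17.0485
Step 5: Delta E = sqrt(17.0485) = 4.13

4.13 Delta E


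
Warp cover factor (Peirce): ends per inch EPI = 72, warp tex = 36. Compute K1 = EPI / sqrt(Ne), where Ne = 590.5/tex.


Formula: K1 = EPI / sqrt(Ne), with Ne = 590.5 / tex_warp
Step 1: Ne = 590.5 / 36 = 16.403
Step 2: sqrt(Ne) = sqrt(16.403) = 4.0501
Step 3: K1 = 72 / 4.0501 = 17.8

17.8


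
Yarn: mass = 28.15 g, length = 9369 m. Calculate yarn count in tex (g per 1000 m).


Formula: Tex = (mass_g / length_m) * 1000
Substituting: Tex = (28.15 / 9369) * 1000
Intermediate: 28.15 / 9369 = 0.00300459 g/m
Tex = 0.00300459 * 1000 = 3.00 tex

3.00 tex


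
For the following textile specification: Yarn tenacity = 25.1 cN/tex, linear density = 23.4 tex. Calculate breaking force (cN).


Formula: Breaking force = Tenacity * Linear density
F = 25.1 cN/tex * 23.4 tex
F = 587.34 cN

587.34 cN


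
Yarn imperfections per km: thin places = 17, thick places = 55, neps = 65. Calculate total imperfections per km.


Formula: Total = thin places + thick places + neps
Total = 17 + 55 + 65
Total = 137 imperfections/km

137 imperfections/km


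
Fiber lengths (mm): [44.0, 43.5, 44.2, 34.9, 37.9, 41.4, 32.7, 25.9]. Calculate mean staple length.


Formula: Mean = sum of lengths / count
Sum = 44.0 + 43.5 + 44.2 + 34.9 + 37.9 + 41.4 + 32.7 + 25.9
Sum = 304.5 mm
Mean = 304.5 / 8 = 38.06 mm

38.06 mm


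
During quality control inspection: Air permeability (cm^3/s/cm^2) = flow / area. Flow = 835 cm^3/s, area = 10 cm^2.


Formula: Air Permeability = Airflow / Test Area
AP = 835 cm^3/s / 10 cm^2
AP = 83.5 cm^3/s/cm^2

83.5 cm^3/s/cm^2


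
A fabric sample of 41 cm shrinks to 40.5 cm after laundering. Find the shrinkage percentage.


Formula: Shrinkage% = ((L_before - L_after) / L_before) * 100
Step 1: Shrinkage = 41 - 40.5 = 0.5 cm
Step 2: Shrinkage% = (0.5 / 41) * 100
Step 3: Shrinkage% = 0.012195 * 100 = 1.2195% ≈ 1.2%

1.2%


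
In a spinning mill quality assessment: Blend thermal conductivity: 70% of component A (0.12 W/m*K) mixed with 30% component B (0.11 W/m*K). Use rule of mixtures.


Formula: Blend property = (fraction_A * property_A) + (fraction_B * property_B)
Step 1: Contribution A = 70/100 * 0.12 W/m*K = 0.084 W/m*K
Step 2: Contribution B = 30/100 * 0.11 W/m*K = 0.033 W/m*K
Step 3: Blend thermal conductivity = 0.084 + 0.033 = 0.117 W/m*K

0.117 W/m*K


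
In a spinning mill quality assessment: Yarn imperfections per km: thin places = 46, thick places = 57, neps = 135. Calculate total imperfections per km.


Formula: Total = thin places + thick places + neps
Total = 46 + 57 + 135
Total = 238 imperfections/km

238 imperfections/km


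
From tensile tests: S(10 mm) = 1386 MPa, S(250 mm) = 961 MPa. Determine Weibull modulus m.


Formula: m = ln(L1/L2) / ln(S2/S1)
Step 1: ln(L1/L2) = ln(10/250) = -3.21888
Step 2: S2/S1 = 961/1386 = 0.69336
Step 3: ln(S2/S1) = ln(0.69336) = -0.36621
Step 4: m = -3.21888 / -0.36621 = 8.79

8.79 (Weibull m)


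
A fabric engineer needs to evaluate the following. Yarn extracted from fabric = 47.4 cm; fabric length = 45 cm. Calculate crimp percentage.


Formula: Crimp% = ((L_yarn - L_fabric) / L_fabric) * 100
Step 1: Extension = 47.4 - 45 = 2.4 cm
Step 2: Crimp% = (2.4 / 45) * 100
Step 3: Crimp% = 0.053333 * 100 = 5.3333% ≈ 5.3%

5.3%


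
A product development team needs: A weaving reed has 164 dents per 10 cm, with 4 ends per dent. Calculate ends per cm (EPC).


Formula: EPC = (dents per 10 cm * ends per dent) / 10
Step 1: Total ends per 10 cm = 164 * 4 = 656
Step 2: EPC = 656 / 10 = 65.6 ends/cm

65.6 ends/cm


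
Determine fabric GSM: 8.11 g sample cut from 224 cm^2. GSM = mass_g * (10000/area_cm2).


Formula: GSM = mass_g / area_m2
Step 1: Convert area: 224 cm^2 = 224 / 10000 = 0.0224 m^2
Step 2: GSM = 8.11 g / 0.0224 m^2 = 362.1 g/m^2

362.1 g/m^2


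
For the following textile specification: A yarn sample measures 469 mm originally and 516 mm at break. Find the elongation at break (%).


Formula: Elongation (%) = ((L_break - L0) / L0) * 100
Step 1: Extension = 516 - 469 = 47 mm
Step 2: Elongation = (47 / 469) * 100
Step 3: Elongation = 0.100213 * 100 = 10.0213% ≈ 10.0%

10.0%


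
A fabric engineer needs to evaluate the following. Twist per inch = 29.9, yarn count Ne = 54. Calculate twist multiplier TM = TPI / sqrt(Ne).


Formula: TM = TPI / sqrt(Ne)
Step 1: sqrt(Ne) = sqrt(54) = 7.3485
Step 2: TM = 29.9 / 7.3485 = 4.07

4.07 TM


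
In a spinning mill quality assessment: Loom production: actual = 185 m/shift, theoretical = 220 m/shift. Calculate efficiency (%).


Formula: Efficiency% = (Actual output / Theoretical output) * 100
Efficiency% = (185 / 220) * 100
Efficiency% = 0.840909 * 100 = 84.0909% ≈ 84.1%

84.1%


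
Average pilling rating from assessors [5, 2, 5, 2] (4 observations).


Formula: Mean = sum / count
Sum = 5 + 2 + 5 + 2 = 14
Mean = 14 / 4 = 3.5

3.5


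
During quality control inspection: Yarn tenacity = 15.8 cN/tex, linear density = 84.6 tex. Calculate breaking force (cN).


Formula: Breaking force = Tenacity * Linear density
F = 15.8 cN/tex * 84.6 tex
F = 1336.68 cN

1336.68 cN


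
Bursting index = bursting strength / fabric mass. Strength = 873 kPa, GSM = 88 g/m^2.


Formula: Bursting Index = Bursting Strength / Fabric GSM
BI = 873 kPa / 88 g/m^2
BI = 9.920 kPa/(g/m^2)

9.920 kPa/(g/m^2)


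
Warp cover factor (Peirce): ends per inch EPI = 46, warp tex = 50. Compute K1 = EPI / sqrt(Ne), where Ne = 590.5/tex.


Formula: K1 = EPI / sqrt(Ne), with Ne = 590.5 / tex_warp
Step 1: Ne = 590.5 / 50 = 11.81
Step 2: sqrt(Ne) = sqrt(11.81) = 3.4366
Step 3: K1 = 46 / 3.4366 = 13.4

13.4


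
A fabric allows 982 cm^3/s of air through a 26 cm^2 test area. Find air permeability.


Formula: Air Permeability = Airflow / Test Area
AP = 982 cm^3/s / 26 cm^2
AP = 37.8 cm^3/s/cm^2

37.8 cm^3/s/cm^2


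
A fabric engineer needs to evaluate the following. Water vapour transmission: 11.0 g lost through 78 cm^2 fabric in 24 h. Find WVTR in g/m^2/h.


Formula: WVTR = mass_loss / (area * time)
Step 1: Convert area: 78 cm^2 = 0.0078 m^2
Step 2: WVTR = 11.0 g / (0.0078 m^2 * 24 h)
Step 3: WVTR = 11.0 / 0.1872 = 58.8 g/m^2/h

58.8 g/m^2/h


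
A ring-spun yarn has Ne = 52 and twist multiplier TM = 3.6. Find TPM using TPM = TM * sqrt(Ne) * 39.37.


Formula: TPM = TM * sqrt(Ne) * 39.37
Step 1: sqrt(Ne) = sqrt(52) = 7.2111
Step 2: TM * sqrt(Ne) = 3.6 * 7.2111 = 25.96
Step 3: TPM = 25.96 * 39.37 = 1022 twists/m

1022 twists/m


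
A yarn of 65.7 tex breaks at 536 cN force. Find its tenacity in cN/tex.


Formula: Tenacity = Breaking force / Linear density
Tenacity = 536 cN / 65.7 tex
Tenacity = 8.16 cN/tex

8.16 cN/tex


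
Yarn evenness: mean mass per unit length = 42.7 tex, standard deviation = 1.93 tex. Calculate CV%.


Formula: CV% = (standard deviation / mean) * 100
Step 1: Ratio = 1.93 / 42.7 = 0.045199
Step 2: CV% = 0.045199 * 100 = 4.5199% ≈ 4.5%

4.5%


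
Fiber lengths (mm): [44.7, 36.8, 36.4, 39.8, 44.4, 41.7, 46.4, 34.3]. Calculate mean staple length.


Formula: Mean = sum of lengths / count
Sum = 44.7 + 36.8 + 36.4 + 39.8 + 44.4 + 41.7 + 46.4 + 34.3
Sum = 324.5 mm
Mean = 324.5 / 8 = 40.56 mm

40.56 mm


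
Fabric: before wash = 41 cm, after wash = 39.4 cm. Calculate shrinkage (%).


Formula: Shrinkage% = ((L_before - L_after) / L_before) * 100
Step 1: Shrinkage = 41 - 39.4 = 1.6 cm
Step 2: Shrinkage% = (1.6 / 41) * 100
Step 3: Shrinkage% = 0.039024 * 100 = 3.9024% ≈ 3.9%

3.9%


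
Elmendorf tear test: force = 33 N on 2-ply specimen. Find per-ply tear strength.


Formula: Per-ply strength = Total force / Number of plies
Per-ply = 33 N / 2
Per-ply = 16.5 N

16.5 N


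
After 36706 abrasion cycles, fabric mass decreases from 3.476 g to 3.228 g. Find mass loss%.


Formula: Mass loss% = ((m_before - m_after) / m_before) * 100
Step 1: Mass loss = 3.476 - 3.228 = 0.248 g
Step 2: Ratio = 0.248 / 3.476 = 0.0713464
Step 3: Mass loss% = 0.0713464 * 100 = 7.13464% ≈ 7.13%

7.13%


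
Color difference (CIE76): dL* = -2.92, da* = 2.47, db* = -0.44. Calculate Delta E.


Formula: Delta E = sqrt(dL*^2 + da*^2 + db*^2)
Step 1: dL*^2 = (-2.92)^2 = 8.5264
Step 2: da*^2 = 2.47^2 = 6.1009
Step 3: db*^2 = (-0.44)^2 = 0.1936
Step 4: Sum = 8.5264 + 6.1009 + 0.1936 = 14.8209
Step 5: Delta E = sqrt(14.8209) = 3.85

3.85 Delta E


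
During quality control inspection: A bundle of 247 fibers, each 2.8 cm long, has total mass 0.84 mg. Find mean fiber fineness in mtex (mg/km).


Formula: fineness (mtex) = mass (mg) / total length (km) = (mass_mg / total_length_m) * 1000
Step 1: Convert fiber length: 2.8 cm = 0.028 m
Step 2: Total fiber length = 247 * 0.028 = 6.916 m
Step 3: Linear density = 0.84 mg / 6.916 m = 0.1215 mg/m
Step 4: fineness = 0.1215 * 1000 = 121.5 mtex

121.5 mtex


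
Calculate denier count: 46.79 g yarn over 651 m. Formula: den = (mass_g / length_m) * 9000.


Formula: den = (mass_g / length_m) * 9000
Substituting: den = (46.79 / 651) * 9000
Intermediate: 46.79 / 651 = 0.07187404 g/m
den = 0.07187404 * 9000 = 646.9 denier

646.9 denier


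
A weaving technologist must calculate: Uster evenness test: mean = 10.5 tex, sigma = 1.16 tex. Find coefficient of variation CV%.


Formula: CV% = (standard deviation / mean) * 100
Step 1: Ratio = 1.16 / 10.5 = 0.110476
Step 2: CV% = 0.110476 * 100 = 11.0476% ≈ 11.0%

11.0%


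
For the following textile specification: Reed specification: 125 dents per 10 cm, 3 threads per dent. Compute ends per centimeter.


Formula: EPC = (dents per 10 cm * ends per dent) / 10
Step 1: Total ends per 10 cm = 125 * 3 = 375
Step 2: EPC = 375 / 10 = 37.5 ends/cm

37.5 ends/cm


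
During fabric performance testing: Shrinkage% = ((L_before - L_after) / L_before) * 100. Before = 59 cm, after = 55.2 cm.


Formula: Shrinkage% = ((L_before - L_after) / L_before) * 100
Step 1: Shrinkage = 59 - 55.2 = 3.8 cm
Step 2: Shrinkage% = (3.8 / 59) * 100
Step 3: Shrinkage% = 0.064407 * 100 = 6.4407% ≈ 6.4%

6.4%
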